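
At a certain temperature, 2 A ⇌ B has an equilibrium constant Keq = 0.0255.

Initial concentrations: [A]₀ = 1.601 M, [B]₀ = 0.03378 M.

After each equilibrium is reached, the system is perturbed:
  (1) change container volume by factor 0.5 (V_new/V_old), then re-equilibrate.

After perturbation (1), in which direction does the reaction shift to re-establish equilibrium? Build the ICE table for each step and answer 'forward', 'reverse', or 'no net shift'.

Direction: forward

Q₀ = 0.01318 vs Keq = 0.0255 ⇒ Q<K, forward
Step 1:
                    A           B
  I             1.601     0.03378
  C          -0.05443     0.02721
  E             1.547     0.06099
  solve Keq expr → x = 0.02721; check Q = 0.0255
Then change container volume by factor 0.5 (V_new/V_old).
Step 2:
                    A           B
  I             3.093       0.122
  C           -0.1868     0.09341
  E             2.906      0.2154
  solve Keq expr → x = 0.09341; check Q = 0.0255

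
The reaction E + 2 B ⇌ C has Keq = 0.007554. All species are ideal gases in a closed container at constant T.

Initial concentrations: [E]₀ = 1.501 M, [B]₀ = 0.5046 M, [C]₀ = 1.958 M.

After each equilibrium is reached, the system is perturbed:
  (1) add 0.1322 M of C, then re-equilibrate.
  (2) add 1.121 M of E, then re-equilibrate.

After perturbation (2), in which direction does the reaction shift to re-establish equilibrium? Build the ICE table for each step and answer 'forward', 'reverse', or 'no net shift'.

Q₀ = 5.123 vs Keq = 0.007554 ⇒ Q>K, reverse
Step 1:
                    E           B           C
  Initial       1.501      0.5046       1.958
  Change        1.625        3.25      -1.625
  Equil         3.126       3.755      0.3329
  solve Keq expr → x = -1.625; check Q = 0.007554
Then add 0.1322 M of C.
Step 2:
                    E           B           C
  Initial       3.126       3.755      0.4651
  Change      0.08933      0.1787    -0.08933
  Equil         3.215       3.933      0.3758
  solve Keq expr → x = -0.08933; check Q = 0.007554
Then add 1.121 M of E.
Step 3:
                    E           B           C
  Initial       4.336       3.933      0.3758
  Change     -0.08127     -0.1625     0.08127
  Equil         4.255       3.771      0.4571
  solve Keq expr → x = 0.08127; check Q = 0.007554

Direction: forward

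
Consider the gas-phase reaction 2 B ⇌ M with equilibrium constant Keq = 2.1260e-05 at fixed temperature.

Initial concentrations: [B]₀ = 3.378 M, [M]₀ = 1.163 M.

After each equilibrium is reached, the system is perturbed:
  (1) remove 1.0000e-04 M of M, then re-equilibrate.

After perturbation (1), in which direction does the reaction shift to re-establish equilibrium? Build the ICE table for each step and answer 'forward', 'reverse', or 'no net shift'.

Direction: forward

Q₀ = 0.1019 vs Keq = 2.1260e-05 ⇒ Q>K, reverse
Step 1:
                   B          M
  Initial      3.378      1.163
  Change       2.325     -1.162
  Equil        5.703 6.9137e-04
  solve Keq expr → x = -1.162; check Q = 2.1260e-05
Then remove 1.0000e-04 M of M.
Step 2:
                   B          M
  Initial      5.703 5.9137e-04
  Change  -1.9990e-04 9.9952e-05
  Equil        5.702 6.9132e-04
  solve Keq expr → x = 9.9952e-05; check Q = 2.1260e-05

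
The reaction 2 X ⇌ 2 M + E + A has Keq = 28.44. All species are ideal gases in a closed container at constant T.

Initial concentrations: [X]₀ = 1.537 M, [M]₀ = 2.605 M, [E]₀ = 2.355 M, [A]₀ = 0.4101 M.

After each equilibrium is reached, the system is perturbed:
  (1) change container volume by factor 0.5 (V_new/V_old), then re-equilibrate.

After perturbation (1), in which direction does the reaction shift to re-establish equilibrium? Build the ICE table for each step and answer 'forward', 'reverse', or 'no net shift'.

Q₀ = 2.774 vs Keq = 28.44 ⇒ Q<K, forward
Step 1:
                  X         M         E         A
  I           1.537     2.605     2.355    0.4101
  C         -0.6685    0.6685    0.3343    0.3343
  E          0.8685     3.274     2.689    0.7444
  solve Keq expr → x = 0.3343; check Q = 28.44
Then change container volume by factor 0.5 (V_new/V_old).
Step 2:
                  X         M         E         A
  I           1.737     6.547     5.379     1.489
  C          0.7869   -0.7869   -0.3935   -0.3935
  E           2.524      5.76     4.985     1.095
  solve Keq expr → x = -0.3935; check Q = 28.44

Direction: reverse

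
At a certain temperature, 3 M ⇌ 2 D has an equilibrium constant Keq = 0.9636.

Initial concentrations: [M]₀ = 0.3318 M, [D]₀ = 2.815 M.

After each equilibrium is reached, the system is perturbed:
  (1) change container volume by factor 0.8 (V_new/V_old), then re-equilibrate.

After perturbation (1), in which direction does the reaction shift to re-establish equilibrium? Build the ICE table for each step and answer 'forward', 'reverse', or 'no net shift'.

Direction: forward

Q₀ = 216.9 vs Keq = 0.9636 ⇒ Q>K, reverse
Step 1:
                   M          D
  init        0.3318      2.815
  Δ            1.261    -0.8409
  eq           1.593      1.974
  solve Keq expr → x = -0.4205; check Q = 0.9636
Then change container volume by factor 0.8 (V_new/V_old).
Step 2:
                   M          D
  init         1.992      2.468
  Δ          -0.1072    0.07148
  eq           1.884      2.539
  solve Keq expr → x = 0.03574; check Q = 0.9636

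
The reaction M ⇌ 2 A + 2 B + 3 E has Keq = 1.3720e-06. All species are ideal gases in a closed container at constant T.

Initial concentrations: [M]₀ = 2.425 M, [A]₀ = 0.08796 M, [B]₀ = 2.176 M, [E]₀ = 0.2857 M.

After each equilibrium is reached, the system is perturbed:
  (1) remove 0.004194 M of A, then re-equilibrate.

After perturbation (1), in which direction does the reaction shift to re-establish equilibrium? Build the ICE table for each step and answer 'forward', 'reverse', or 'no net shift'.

Q₀ = 3.5230e-04 vs Keq = 1.3720e-06 ⇒ Q>K, reverse
Step 1:
                   M          A          B          E
  I            2.425    0.08796      2.176     0.2857
  C          0.03785   -0.07571   -0.07571    -0.1136
  E            2.463    0.01225        2.1     0.1721
  solve Keq expr → x = -0.03785; check Q = 1.3720e-06
Then remove 0.004194 M of A.
Step 2:
                   M          A          B          E
  I            2.463    0.00806        2.1     0.1721
  C        -0.001806   0.003613   0.003613   0.005419
  E            2.461    0.01167      2.104     0.1776
  solve Keq expr → x = 0.001806; check Q = 1.3720e-06

Direction: forward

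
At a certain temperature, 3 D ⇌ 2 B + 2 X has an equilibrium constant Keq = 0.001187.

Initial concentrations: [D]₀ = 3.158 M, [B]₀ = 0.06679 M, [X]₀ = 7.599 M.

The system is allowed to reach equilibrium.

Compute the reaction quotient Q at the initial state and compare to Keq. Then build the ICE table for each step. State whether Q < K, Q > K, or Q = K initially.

Q₀ = 0.008179; Q > K (proceeds reverse)

Q₀ = 0.008179 vs Keq = 0.001187 ⇒ Q>K, reverse
Step 1:
                  D         B         X
  Initial     3.158   0.06679     7.599
  Change     0.0607  -0.04047  -0.04047
  Equil       3.219   0.02632     7.559
  solve Keq expr → x = -0.02023; check Q = 0.001187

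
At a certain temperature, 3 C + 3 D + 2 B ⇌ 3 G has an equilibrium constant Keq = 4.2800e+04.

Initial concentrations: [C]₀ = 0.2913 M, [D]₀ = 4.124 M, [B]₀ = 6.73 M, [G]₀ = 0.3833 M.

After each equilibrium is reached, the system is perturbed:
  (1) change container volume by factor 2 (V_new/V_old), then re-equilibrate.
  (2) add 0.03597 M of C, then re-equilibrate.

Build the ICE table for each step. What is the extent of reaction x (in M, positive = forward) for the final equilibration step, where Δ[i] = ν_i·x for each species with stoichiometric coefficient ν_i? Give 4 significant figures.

Q₀ = 7.1715e-04 vs Keq = 4.2800e+04 ⇒ Q<K, forward
Step 1:
                   C          D          B          G
  I           0.2913      4.124       6.73     0.3833
  C          -0.2899    -0.2899    -0.1932     0.2899
  E         0.001436      3.834      6.537     0.6732
  solve Keq expr → x = 0.09662; check Q = 4.2800e+04
Then change container volume by factor 2 (V_new/V_old).
Step 2:
                   C          D          B          G
  I       7.1785e-04      1.917      3.268     0.3366
  C         0.001548   0.001548   0.001032  -0.001548
  E         0.002266      1.919      3.269      0.335
  solve Keq expr → x = -5.1613e-04; check Q = 4.2800e+04
Then add 0.03597 M of C.
Step 3:
                   C          D          B          G
  I          0.03824      1.919      3.269      0.335
  C         -0.03567   -0.03567   -0.02378    0.03567
  E         0.002567      1.883      3.246     0.3707
  solve Keq expr → x = 0.01189; check Q = 4.2800e+04

x = 0.01189 M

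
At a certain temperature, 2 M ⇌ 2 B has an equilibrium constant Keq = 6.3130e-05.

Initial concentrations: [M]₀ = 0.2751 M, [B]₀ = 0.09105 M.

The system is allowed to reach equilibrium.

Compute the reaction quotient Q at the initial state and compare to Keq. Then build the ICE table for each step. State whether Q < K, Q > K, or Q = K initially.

Q₀ = 0.1095 vs Keq = 6.3130e-05 ⇒ Q>K, reverse
Step 1:
                  M         B
  I          0.2751   0.09105
  C         0.08816  -0.08816
  E          0.3633  0.002886
  solve Keq expr → x = -0.04408; check Q = 6.3130e-05

Q₀ = 0.1095; Q > K (proceeds reverse)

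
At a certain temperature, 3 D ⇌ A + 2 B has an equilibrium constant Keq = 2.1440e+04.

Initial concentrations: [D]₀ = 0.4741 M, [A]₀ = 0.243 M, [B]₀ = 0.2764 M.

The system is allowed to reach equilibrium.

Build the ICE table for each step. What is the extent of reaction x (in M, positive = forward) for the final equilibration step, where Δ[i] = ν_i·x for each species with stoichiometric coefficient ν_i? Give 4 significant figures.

Q₀ = 0.1742 vs Keq = 2.1440e+04 ⇒ Q<K, forward
Step 1:
                   D          A          B
  Initial     0.4741      0.243     0.2764
  Change     -0.4557     0.1519     0.3038
  Equil      0.01837     0.3949     0.5802
  solve Keq expr → x = 0.1519; check Q = 2.1440e+04

x = 0.1519 M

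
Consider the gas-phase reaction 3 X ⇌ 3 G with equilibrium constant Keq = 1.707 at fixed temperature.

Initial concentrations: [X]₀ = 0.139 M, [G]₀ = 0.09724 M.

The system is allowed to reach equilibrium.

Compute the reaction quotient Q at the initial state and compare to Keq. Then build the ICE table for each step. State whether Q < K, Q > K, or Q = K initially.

Q₀ = 0.3424 vs Keq = 1.707 ⇒ Q<K, forward
Step 1:
                    X           G
  init          0.139     0.09724
  Δ          -0.03138     0.03138
  eq           0.1076      0.1286
  solve Keq expr → x = 0.01046; check Q = 1.707

Q₀ = 0.3424; Q < K (proceeds forward)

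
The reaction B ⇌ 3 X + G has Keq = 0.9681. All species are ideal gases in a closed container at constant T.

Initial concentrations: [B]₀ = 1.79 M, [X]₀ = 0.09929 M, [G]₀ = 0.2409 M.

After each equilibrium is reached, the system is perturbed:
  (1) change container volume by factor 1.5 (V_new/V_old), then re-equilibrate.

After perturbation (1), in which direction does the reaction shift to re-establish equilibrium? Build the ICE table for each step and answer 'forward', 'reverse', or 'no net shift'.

Direction: forward

Q₀ = 1.3173e-04 vs Keq = 0.9681 ⇒ Q<K, forward
Step 1:
                   B          X          G
  Initial       1.79    0.09929     0.2409
  Change     -0.3953      1.186     0.3953
  Equil        1.395      1.285     0.6362
  solve Keq expr → x = 0.3953; check Q = 0.9681
Then change container volume by factor 1.5 (V_new/V_old).
Step 2:
                   B          X          G
  Initial     0.9298     0.8567     0.4241
  Change     -0.0991     0.2973     0.0991
  Equil       0.8307      1.154     0.5232
  solve Keq expr → x = 0.0991; check Q = 0.9681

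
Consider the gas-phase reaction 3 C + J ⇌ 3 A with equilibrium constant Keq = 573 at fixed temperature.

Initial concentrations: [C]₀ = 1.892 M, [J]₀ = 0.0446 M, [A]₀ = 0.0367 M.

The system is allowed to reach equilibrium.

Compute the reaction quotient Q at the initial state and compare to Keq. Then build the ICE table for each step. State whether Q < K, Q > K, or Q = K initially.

Q₀ = 1.6364e-04; Q < K (proceeds forward)

Q₀ = 1.6364e-04 vs Keq = 573 ⇒ Q<K, forward
Step 1:
                    C           J           A
  init          1.892      0.0446      0.0367
  Δ           -0.1338     -0.0446      0.1338
  eq            1.758  1.5914e-06      0.1705
  solve Keq expr → x = 0.0446; check Q = 573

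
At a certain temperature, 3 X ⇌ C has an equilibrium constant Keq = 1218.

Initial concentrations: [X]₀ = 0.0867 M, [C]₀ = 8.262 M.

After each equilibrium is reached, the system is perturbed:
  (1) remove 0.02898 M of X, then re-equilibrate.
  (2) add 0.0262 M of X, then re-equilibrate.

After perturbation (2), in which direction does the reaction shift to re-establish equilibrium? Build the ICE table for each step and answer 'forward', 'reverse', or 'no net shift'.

Direction: forward

Q₀ = 1.2677e+04 vs Keq = 1218 ⇒ Q>K, reverse
Step 1:
                    X           C
  Initial      0.0867       8.262
  Change       0.1023    -0.03411
  Equil         0.189       8.228
  solve Keq expr → x = -0.03411; check Q = 1218
Then remove 0.02898 M of X.
Step 2:
                    X           C
  Initial      0.1601       8.228
  Change      0.02891   -0.009635
  Equil         0.189       8.218
  solve Keq expr → x = -0.009635; check Q = 1218
Then add 0.0262 M of X.
Step 3:
                    X           C
  Initial      0.2152       8.218
  Change     -0.02613    0.008711
  Equil         0.189       8.227
  solve Keq expr → x = 0.008711; check Q = 1218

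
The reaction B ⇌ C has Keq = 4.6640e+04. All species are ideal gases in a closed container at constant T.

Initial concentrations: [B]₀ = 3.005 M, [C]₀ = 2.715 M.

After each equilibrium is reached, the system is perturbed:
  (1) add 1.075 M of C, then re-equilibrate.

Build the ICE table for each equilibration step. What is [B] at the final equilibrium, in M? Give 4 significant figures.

[B]_eq = 1.4569e-04 M

Q₀ = 0.9035 vs Keq = 4.6640e+04 ⇒ Q<K, forward
Step 1:
                  B         C
  init        3.005     2.715
  Δ          -3.005     3.005
  eq      1.2264e-04      5.72
  solve Keq expr → x = 3.005; check Q = 4.6640e+04
Then add 1.075 M of C.
Step 2:
                  B         C
  init    1.2264e-04     6.795
  Δ       2.3048e-05 -2.3048e-05
  eq      1.4569e-04     6.795
  solve Keq expr → x = -2.3048e-05; check Q = 4.6640e+04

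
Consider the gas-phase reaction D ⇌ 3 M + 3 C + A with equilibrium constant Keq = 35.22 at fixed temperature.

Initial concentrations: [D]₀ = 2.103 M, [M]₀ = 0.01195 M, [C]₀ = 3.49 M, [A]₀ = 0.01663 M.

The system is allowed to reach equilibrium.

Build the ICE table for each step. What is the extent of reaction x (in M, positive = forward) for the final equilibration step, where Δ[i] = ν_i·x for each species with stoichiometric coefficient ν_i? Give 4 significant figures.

Q₀ = 5.7363e-07 vs Keq = 35.22 ⇒ Q<K, forward
Step 1:
                  D         M         C         A
  init        2.103   0.01195      3.49   0.01663
  Δ         -0.3807     1.142     1.142    0.3807
  eq          1.722     1.154     4.632    0.3973
  solve Keq expr → x = 0.3807; check Q = 35.22

x = 0.3807 M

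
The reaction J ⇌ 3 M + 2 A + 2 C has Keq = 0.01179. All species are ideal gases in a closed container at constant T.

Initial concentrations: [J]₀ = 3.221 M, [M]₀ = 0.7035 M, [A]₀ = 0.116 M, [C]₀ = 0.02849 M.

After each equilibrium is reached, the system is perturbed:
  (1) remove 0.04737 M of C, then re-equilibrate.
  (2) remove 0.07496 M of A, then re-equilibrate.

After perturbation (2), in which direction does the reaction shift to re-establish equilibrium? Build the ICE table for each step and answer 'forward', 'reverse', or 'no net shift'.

Direction: forward

Q₀ = 1.1806e-06 vs Keq = 0.01179 ⇒ Q<K, forward
Step 1:
                    J           M           A           C
  init          3.221      0.7035       0.116     0.02849
  Δ            -0.158      0.4739      0.3159      0.3159
  eq            3.063       1.177      0.4319      0.3444
  solve Keq expr → x = 0.158; check Q = 0.01179
Then remove 0.04737 M of C.
Step 2:
                    J           M           A           C
  init          3.063       1.177      0.4319       0.297
  Δ         -0.009875     0.02962     0.01975     0.01975
  eq            3.053       1.207      0.4517      0.3168
  solve Keq expr → x = 0.009875; check Q = 0.01179
Then remove 0.07496 M of A.
Step 3:
                    J           M           A           C
  init          3.053       1.207      0.3767      0.3168
  Δ          -0.01204     0.03613     0.02409     0.02409
  eq            3.041       1.243      0.4008      0.3409
  solve Keq expr → x = 0.01204; check Q = 0.01179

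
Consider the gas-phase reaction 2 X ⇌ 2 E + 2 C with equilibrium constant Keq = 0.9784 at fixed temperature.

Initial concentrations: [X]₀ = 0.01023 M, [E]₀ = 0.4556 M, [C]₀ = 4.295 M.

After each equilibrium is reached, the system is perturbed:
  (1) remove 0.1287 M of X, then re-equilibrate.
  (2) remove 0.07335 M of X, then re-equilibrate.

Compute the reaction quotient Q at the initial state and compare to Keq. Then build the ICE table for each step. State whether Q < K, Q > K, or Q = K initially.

Q₀ = 3.6588e+04 vs Keq = 0.9784 ⇒ Q>K, reverse
Step 1:
                   X          E          C
  Initial    0.01023     0.4556      4.295
  Change       0.362     -0.362     -0.362
  Equil       0.3722    0.09361      3.933
  solve Keq expr → x = -0.181; check Q = 0.9784
Then remove 0.1287 M of X.
Step 2:
                   X          E          C
  Initial     0.2435    0.09361      3.933
  Change     0.02551   -0.02551   -0.02551
  Equil        0.269     0.0681      3.908
  solve Keq expr → x = -0.01276; check Q = 0.9784
Then remove 0.07335 M of X.
Step 3:
                   X          E          C
  Initial     0.1957     0.0681      3.908
  Change     0.01466   -0.01466   -0.01466
  Equil       0.2103    0.05344      3.893
  solve Keq expr → x = -0.007329; check Q = 0.9784

Q₀ = 3.6588e+04; Q > K (proceeds reverse)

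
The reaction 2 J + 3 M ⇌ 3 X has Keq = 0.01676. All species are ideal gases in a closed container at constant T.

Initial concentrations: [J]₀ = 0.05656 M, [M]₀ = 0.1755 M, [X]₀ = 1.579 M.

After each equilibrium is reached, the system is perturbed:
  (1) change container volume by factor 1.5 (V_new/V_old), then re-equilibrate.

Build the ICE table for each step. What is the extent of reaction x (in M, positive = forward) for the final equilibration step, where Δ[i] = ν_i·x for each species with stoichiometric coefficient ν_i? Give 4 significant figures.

x = -0.01343 M

Q₀ = 2.2766e+05 vs Keq = 0.01676 ⇒ Q>K, reverse
Step 1:
                  J         M         X
  init      0.05656    0.1755     1.579
  Δ          0.8293     1.244    -1.244
  eq         0.8859     1.419    0.3351
  solve Keq expr → x = -0.4146; check Q = 0.01676
Then change container volume by factor 1.5 (V_new/V_old).
Step 2:
                  J         M         X
  init       0.5906    0.9463    0.2234
  Δ         0.02687    0.0403   -0.0403
  eq         0.6174    0.9866    0.1831
  solve Keq expr → x = -0.01343; check Q = 0.01676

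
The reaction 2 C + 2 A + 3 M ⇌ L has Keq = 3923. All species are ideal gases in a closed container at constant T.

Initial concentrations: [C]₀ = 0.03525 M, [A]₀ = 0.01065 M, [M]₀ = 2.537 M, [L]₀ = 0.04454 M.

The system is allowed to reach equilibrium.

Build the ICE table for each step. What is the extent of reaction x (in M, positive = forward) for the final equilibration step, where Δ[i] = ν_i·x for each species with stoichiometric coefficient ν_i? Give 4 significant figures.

x = -0.003876 M

Q₀ = 1.9354e+04 vs Keq = 3923 ⇒ Q>K, reverse
Step 1:
                   C          A          M          L
  init       0.03525    0.01065      2.537    0.04454
  Δ         0.007752   0.007752    0.01163  -0.003876
  eq           0.043     0.0184      2.549    0.04066
  solve Keq expr → x = -0.003876; check Q = 3923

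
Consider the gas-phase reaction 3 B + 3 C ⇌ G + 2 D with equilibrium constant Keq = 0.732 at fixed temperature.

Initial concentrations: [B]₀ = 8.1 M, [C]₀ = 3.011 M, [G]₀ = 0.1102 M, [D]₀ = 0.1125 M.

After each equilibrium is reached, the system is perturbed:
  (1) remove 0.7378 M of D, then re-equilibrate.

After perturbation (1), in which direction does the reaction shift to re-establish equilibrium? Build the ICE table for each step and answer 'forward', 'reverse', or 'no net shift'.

Direction: forward

Q₀ = 9.6139e-08 vs Keq = 0.732 ⇒ Q<K, forward
Step 1:
                    B           C           G           D
  Initial         8.1       3.011      0.1102      0.1125
  Change       -2.694      -2.694      0.8981       1.796
  Equil         5.406      0.3167       1.008       1.909
  solve Keq expr → x = 0.8981; check Q = 0.732
Then remove 0.7378 M of D.
Step 2:
                    B           C           G           D
  Initial       5.406      0.3167       1.008       1.171
  Change     -0.07615    -0.07615     0.02538     0.05076
  Equil          5.33      0.2406       1.034       1.222
  solve Keq expr → x = 0.02538; check Q = 0.732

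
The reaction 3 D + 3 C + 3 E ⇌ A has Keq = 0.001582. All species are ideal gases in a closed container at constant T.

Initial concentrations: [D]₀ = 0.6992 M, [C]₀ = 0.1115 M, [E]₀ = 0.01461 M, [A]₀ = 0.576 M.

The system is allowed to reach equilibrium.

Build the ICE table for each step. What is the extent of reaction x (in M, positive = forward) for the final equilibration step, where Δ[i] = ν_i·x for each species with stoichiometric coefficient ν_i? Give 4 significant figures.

Q₀ = 3.8980e+08 vs Keq = 0.001582 ⇒ Q>K, reverse
Step 1:
                    D           C           E           A
  I            0.6992      0.1115     0.01461       0.576
  C             1.368       1.368       1.368     -0.4561
  E             2.068        1.48       1.383      0.1199
  solve Keq expr → x = -0.4561; check Q = 0.001582

x = -0.4561 M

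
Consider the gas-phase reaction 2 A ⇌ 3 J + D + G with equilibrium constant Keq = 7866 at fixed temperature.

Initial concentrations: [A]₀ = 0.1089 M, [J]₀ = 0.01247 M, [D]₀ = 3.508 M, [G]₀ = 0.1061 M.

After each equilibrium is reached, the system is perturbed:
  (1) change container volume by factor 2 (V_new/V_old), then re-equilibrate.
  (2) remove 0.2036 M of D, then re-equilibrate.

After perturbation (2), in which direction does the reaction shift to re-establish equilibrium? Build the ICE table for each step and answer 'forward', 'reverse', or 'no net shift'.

Q₀ = 6.0858e-05 vs Keq = 7866 ⇒ Q<K, forward
Step 1:
                    A           J           D           G
  init         0.1089     0.01247       3.508      0.1061
  Δ           -0.1083      0.1624     0.05414     0.05414
  eq       6.2301e-04      0.1749       3.562      0.1602
  solve Keq expr → x = 0.05414; check Q = 7866
Then change container volume by factor 2 (V_new/V_old).
Step 2:
                    A           J           D           G
  init     3.1150e-04     0.08744       1.781     0.08012
  Δ       -2.0073e-04  3.0109e-04  1.0036e-04  1.0036e-04
  eq       1.1077e-04     0.08774       1.781     0.08022
  solve Keq expr → x = 1.0036e-04; check Q = 7866
Then remove 0.2036 M of D.
Step 3:
                    A           J           D           G
  init     1.1077e-04     0.08774       1.578     0.08022
  Δ       -6.5036e-06  9.7554e-06  3.2518e-06  3.2518e-06
  eq       1.0427e-04     0.08775       1.578     0.08022
  solve Keq expr → x = 3.2518e-06; check Q = 7866

Direction: forward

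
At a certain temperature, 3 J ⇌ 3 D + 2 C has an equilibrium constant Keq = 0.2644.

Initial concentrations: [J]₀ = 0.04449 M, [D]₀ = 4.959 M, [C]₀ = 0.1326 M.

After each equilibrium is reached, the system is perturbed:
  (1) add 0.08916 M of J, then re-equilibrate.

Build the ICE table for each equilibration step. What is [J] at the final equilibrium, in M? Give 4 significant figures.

Q₀ = 2.4349e+04 vs Keq = 0.2644 ⇒ Q>K, reverse
Step 1:
                    J           D           C
  I           0.04449       4.959      0.1326
  C            0.1905     -0.1905      -0.127
  E             0.235       4.769    0.005624
  solve Keq expr → x = -0.06349; check Q = 0.2644
Then add 0.08916 M of J.
Step 2:
                    J           D           C
  I            0.3241       4.769    0.005624
  C         -0.004902    0.004902    0.003268
  E            0.3192       4.773    0.008892
  solve Keq expr → x = 0.001634; check Q = 0.2644

[J]_eq = 0.3192 M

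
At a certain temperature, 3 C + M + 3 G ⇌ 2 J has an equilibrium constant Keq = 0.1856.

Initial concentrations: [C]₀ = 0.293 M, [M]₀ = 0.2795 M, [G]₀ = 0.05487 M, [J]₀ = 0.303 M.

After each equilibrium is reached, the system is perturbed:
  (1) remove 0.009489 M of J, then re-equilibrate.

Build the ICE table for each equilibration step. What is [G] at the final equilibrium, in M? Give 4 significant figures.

[G]_eq = 0.4313 M

Q₀ = 7.9049e+04 vs Keq = 0.1856 ⇒ Q>K, reverse
Step 1:
                  C         M         G         J
  I           0.293    0.2795   0.05487     0.303
  C          0.3866    0.1289    0.3866   -0.2578
  E          0.6796    0.4084    0.4415   0.04525
  solve Keq expr → x = -0.1289; check Q = 0.1856
Then remove 0.009489 M of J.
Step 2:
                  C         M         G         J
  I          0.6796    0.4084    0.4415   0.03576
  C        -0.01017  -0.00339  -0.01017   0.00678
  E          0.6695     0.405    0.4313   0.04254
  solve Keq expr → x = 0.00339; check Q = 0.1856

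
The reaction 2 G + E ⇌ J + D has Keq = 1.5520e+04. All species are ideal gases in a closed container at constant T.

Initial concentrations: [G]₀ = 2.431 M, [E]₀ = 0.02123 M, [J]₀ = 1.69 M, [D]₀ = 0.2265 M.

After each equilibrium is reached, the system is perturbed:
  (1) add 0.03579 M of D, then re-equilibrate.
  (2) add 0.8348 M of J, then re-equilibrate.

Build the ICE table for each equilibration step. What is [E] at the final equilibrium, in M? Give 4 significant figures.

[E]_eq = 8.1521e-06 M

Q₀ = 3.051 vs Keq = 1.5520e+04 ⇒ Q<K, forward
Step 1:
                  G         E         J         D
  Initial     2.431   0.02123      1.69    0.2265
  Change   -0.04245  -0.02123   0.02123   0.02123
  Equil       2.389 4.7876e-06     1.711    0.2477
  solve Keq expr → x = 0.02123; check Q = 1.5520e+04
Then add 0.03579 M of D.
Step 2:
                  G         E         J         D
  Initial     2.389 4.7876e-06     1.711    0.2835
  Change  1.3833e-06 6.9166e-07 -6.9166e-07 -6.9166e-07
  Equil       2.389 5.4793e-06     1.711    0.2835
  solve Keq expr → x = -6.9166e-07; check Q = 1.5520e+04
Then add 0.8348 M of J.
Step 3:
                  G         E         J         D
  Initial     2.389 5.4793e-06     2.546    0.2835
  Change  5.3457e-06 2.6729e-06 -2.6729e-06 -2.6729e-06
  Equil       2.389 8.1521e-06     2.546    0.2835
  solve Keq expr → x = -2.6729e-06; check Q = 1.5520e+04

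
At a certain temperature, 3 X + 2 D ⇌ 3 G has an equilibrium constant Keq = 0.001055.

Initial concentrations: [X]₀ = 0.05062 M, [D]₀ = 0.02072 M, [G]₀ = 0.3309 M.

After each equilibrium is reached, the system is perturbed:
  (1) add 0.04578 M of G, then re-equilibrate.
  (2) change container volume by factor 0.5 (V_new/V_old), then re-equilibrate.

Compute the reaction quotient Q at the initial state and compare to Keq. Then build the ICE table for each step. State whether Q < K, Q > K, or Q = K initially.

Q₀ = 6.5065e+05 vs Keq = 0.001055 ⇒ Q>K, reverse
Step 1:
                    X           D           G
  init        0.05062     0.02072      0.3309
  Δ            0.3168      0.2112     -0.3168
  eq           0.3674      0.2319     0.01412
  solve Keq expr → x = -0.1056; check Q = 0.001055
Then add 0.04578 M of G.
Step 2:
                    X           D           G
  init         0.3674      0.2319      0.0599
  Δ           0.04286     0.02858    -0.04286
  eq           0.4103      0.2605     0.01703
  solve Keq expr → x = -0.01429; check Q = 0.001055
Then change container volume by factor 0.5 (V_new/V_old).
Step 3:
                    X           D           G
  init         0.8205       0.521     0.03407
  Δ          -0.01801    -0.01201     0.01801
  eq           0.8025       0.509     0.05208
  solve Keq expr → x = 0.006003; check Q = 0.001055

Q₀ = 6.5065e+05; Q > K (proceeds reverse)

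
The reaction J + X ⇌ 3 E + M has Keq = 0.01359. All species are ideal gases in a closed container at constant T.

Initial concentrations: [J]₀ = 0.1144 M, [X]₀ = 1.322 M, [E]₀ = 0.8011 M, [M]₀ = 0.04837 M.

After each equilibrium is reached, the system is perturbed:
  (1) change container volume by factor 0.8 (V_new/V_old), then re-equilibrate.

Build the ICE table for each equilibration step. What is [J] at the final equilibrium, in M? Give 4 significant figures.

[J]_eq = 0.1959 M

Q₀ = 0.1644 vs Keq = 0.01359 ⇒ Q>K, reverse
Step 1:
                  J         X         E         M
  I          0.1144     1.322    0.8011   0.04837
  C         0.03943   0.03943   -0.1183  -0.03943
  E          0.1538     1.361    0.6828   0.00894
  solve Keq expr → x = -0.03943; check Q = 0.01359
Then change container volume by factor 0.8 (V_new/V_old).
Step 2:
                  J         X         E         M
  I          0.1923     1.702    0.8535   0.01118
  C        0.003591  0.003591  -0.01077 -0.003591
  E          0.1959     1.705    0.8427  0.007585
  solve Keq expr → x = -0.003591; check Q = 0.01359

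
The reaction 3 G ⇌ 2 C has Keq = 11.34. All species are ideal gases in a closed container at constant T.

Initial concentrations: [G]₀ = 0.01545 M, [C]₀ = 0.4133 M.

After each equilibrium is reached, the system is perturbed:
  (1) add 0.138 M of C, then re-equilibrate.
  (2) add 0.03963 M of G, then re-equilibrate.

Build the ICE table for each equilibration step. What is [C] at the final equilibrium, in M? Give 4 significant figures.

[C]_eq = 0.4213 M

Q₀ = 4.6318e+04 vs Keq = 11.34 ⇒ Q>K, reverse
Step 1:
                    G           C
  I           0.01545      0.4133
  C            0.1808     -0.1205
  E            0.1963      0.2928
  solve Keq expr → x = -0.06027; check Q = 11.34
Then add 0.138 M of C.
Step 2:
                    G           C
  I            0.1963      0.4308
  C           0.04555    -0.03037
  E            0.2418      0.4004
  solve Keq expr → x = -0.01518; check Q = 11.34
Then add 0.03963 M of G.
Step 3:
                    G           C
  I            0.2814      0.4004
  C           -0.0313     0.02087
  E            0.2501      0.4213
  solve Keq expr → x = 0.01043; check Q = 11.34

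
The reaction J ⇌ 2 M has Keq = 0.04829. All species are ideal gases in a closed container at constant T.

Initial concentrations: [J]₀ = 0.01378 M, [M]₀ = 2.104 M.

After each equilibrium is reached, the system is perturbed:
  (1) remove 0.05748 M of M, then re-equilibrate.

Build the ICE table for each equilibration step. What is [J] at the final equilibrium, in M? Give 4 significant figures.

Q₀ = 321.2 vs Keq = 0.04829 ⇒ Q>K, reverse
Step 1:
                   J          M
  Initial    0.01378      2.104
  Change      0.9444     -1.889
  Equil       0.9582     0.2151
  solve Keq expr → x = -0.9444; check Q = 0.04829
Then remove 0.05748 M of M.
Step 2:
                   J          M
  Initial     0.9582     0.1576
  Change     -0.0272     0.0544
  Equil        0.931      0.212
  solve Keq expr → x = 0.0272; check Q = 0.04829

[J]_eq = 0.931 M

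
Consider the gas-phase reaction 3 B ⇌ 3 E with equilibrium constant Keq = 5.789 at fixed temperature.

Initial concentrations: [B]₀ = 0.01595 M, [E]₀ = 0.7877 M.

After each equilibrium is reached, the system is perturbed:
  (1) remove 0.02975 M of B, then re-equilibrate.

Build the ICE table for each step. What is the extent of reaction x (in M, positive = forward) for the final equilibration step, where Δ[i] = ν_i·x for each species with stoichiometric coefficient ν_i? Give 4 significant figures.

Q₀ = 1.2045e+05 vs Keq = 5.789 ⇒ Q>K, reverse
Step 1:
                  B         E
  init      0.01595    0.7877
  Δ          0.2715   -0.2715
  eq         0.2875    0.5162
  solve Keq expr → x = -0.09051; check Q = 5.789
Then remove 0.02975 M of B.
Step 2:
                  B         E
  init       0.2577    0.5162
  Δ         0.01911  -0.01911
  eq         0.2768    0.4971
  solve Keq expr → x = -0.006369; check Q = 5.789

x = -0.006369 M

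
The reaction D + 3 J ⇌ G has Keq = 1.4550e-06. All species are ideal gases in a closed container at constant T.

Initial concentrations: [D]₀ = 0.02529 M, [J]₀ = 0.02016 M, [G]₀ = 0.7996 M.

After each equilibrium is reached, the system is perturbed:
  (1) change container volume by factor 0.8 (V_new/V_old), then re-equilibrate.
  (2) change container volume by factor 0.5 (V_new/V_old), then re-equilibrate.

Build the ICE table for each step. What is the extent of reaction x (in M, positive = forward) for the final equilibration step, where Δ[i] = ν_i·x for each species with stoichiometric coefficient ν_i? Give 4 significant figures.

Q₀ = 3.8588e+06 vs Keq = 1.4550e-06 ⇒ Q>K, reverse
Step 1:
                   D          J          G
  init       0.02529    0.02016     0.7996
  Δ           0.7996      2.399    -0.7996
  eq          0.8249      2.419 1.6987e-05
  solve Keq expr → x = -0.7996; check Q = 1.4550e-06
Then change container volume by factor 0.8 (V_new/V_old).
Step 2:
                   D          J          G
  init         1.031      3.024 2.1233e-05
  Δ       -2.0235e-05 -6.0704e-05 2.0235e-05
  eq           1.031      3.024 4.1468e-05
  solve Keq expr → x = 2.0235e-05; check Q = 1.4550e-06
Then change container volume by factor 0.5 (V_new/V_old).
Step 3:
                   D          J          G
  init         2.062      6.047 8.2936e-05
  Δ       -5.7979e-04  -0.001739 5.7979e-04
  eq           2.062      6.045 6.6273e-04
  solve Keq expr → x = 5.7979e-04; check Q = 1.4550e-06

x = 5.7979e-04 M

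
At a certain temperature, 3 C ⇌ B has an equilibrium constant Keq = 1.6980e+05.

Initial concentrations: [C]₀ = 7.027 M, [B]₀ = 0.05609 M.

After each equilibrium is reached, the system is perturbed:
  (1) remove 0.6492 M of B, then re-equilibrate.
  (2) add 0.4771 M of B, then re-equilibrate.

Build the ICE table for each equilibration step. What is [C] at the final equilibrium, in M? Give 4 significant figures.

Q₀ = 1.6165e-04 vs Keq = 1.6980e+05 ⇒ Q<K, forward
Step 1:
                  C         B
  I           7.027   0.05609
  C          -7.003     2.334
  E         0.02415      2.39
  solve Keq expr → x = 2.334; check Q = 1.6980e+05
Then remove 0.6492 M of B.
Step 2:
                  C         B
  I         0.02415     1.741
  C       -0.002417 8.0570e-04
  E         0.02173     1.742
  solve Keq expr → x = 8.0570e-04; check Q = 1.6980e+05
Then add 0.4771 M of B.
Step 3:
                  C         B
  I         0.02173     2.219
  C        0.001824 -6.0794e-04
  E         0.02355     2.218
  solve Keq expr → x = -6.0794e-04; check Q = 1.6980e+05

[C]_eq = 0.02355 M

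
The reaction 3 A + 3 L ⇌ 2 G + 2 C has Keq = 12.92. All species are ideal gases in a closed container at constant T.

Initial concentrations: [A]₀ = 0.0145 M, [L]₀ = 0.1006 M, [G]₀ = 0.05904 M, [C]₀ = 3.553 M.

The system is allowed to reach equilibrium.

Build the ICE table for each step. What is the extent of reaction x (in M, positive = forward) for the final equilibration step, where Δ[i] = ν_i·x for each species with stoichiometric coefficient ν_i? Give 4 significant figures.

Q₀ = 1.4177e+07 vs Keq = 12.92 ⇒ Q>K, reverse
Step 1:
                   A          L          G          C
  init        0.0145     0.1006    0.05904      3.553
  Δ          0.08472    0.08472   -0.05648   -0.05648
  eq         0.09922     0.1853   0.002563      3.497
  solve Keq expr → x = -0.02824; check Q = 12.92

x = -0.02824 M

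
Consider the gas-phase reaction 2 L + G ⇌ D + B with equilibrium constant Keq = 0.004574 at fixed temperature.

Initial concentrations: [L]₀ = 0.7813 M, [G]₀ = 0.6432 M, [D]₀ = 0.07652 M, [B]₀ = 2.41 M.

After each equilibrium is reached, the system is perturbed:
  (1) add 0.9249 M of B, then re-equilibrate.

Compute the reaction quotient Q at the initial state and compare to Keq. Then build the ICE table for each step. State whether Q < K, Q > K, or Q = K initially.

Q₀ = 0.4697; Q > K (proceeds reverse)

Q₀ = 0.4697 vs Keq = 0.004574 ⇒ Q>K, reverse
Step 1:
                  L         G         D         B
  I          0.7813    0.6432   0.07652      2.41
  C          0.1506    0.0753   -0.0753   -0.0753
  E          0.9319    0.7185  0.001222     2.335
  solve Keq expr → x = -0.0753; check Q = 0.004574
Then add 0.9249 M of B.
Step 2:
                  L         G         D         B
  I          0.9319    0.7185  0.001222      3.26
  C       6.9010e-04 3.4505e-04 -3.4505e-04 -3.4505e-04
  E          0.9326    0.7188 8.7738e-04     3.259
  solve Keq expr → x = -3.4505e-04; check Q = 0.004574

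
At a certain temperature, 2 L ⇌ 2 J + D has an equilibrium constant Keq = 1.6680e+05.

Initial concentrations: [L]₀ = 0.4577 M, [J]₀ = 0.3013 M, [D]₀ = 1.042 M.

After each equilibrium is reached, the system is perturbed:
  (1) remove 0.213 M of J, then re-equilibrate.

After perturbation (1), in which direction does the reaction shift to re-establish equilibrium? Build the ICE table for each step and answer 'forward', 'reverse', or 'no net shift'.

Q₀ = 0.4515 vs Keq = 1.6680e+05 ⇒ Q<K, forward
Step 1:
                  L         J         D
  I          0.4577    0.3013     1.042
  C         -0.4556    0.4556    0.2278
  E        0.002088    0.7569      1.27
  solve Keq expr → x = 0.2278; check Q = 1.6680e+05
Then remove 0.213 M of J.
Step 2:
                  L         J         D
  I        0.002088    0.5439      1.27
  C       -5.8590e-04 5.8590e-04 2.9295e-04
  E        0.001503    0.5445      1.27
  solve Keq expr → x = 2.9295e-04; check Q = 1.6680e+05

Direction: forward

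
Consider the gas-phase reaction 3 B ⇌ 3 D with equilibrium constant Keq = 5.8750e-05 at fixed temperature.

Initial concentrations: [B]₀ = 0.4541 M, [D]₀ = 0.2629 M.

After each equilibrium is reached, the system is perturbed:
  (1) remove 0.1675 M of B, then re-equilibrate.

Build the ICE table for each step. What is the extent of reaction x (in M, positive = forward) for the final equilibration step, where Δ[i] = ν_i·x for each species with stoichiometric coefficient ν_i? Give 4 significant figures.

Q₀ = 0.1941 vs Keq = 5.8750e-05 ⇒ Q>K, reverse
Step 1:
                    B           D
  init         0.4541      0.2629
  Δ            0.2361     -0.2361
  eq           0.6902     0.02683
  solve Keq expr → x = -0.07869; check Q = 5.8750e-05
Then remove 0.1675 M of B.
Step 2:
                    B           D
  init         0.5227     0.02683
  Δ          0.006268   -0.006268
  eq           0.5289     0.02056
  solve Keq expr → x = -0.002089; check Q = 5.8750e-05

x = -0.002089 M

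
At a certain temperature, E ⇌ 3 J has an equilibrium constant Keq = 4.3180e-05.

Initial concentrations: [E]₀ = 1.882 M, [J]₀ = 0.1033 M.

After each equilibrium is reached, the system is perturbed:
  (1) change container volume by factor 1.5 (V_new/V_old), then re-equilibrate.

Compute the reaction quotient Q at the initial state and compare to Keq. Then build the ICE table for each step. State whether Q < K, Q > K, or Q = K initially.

Q₀ = 5.8571e-04; Q > K (proceeds reverse)

Q₀ = 5.8571e-04 vs Keq = 4.3180e-05 ⇒ Q>K, reverse
Step 1:
                  E         J
  init        1.882    0.1033
  Δ         0.01994  -0.05983
  eq          1.902   0.04347
  solve Keq expr → x = -0.01994; check Q = 4.3180e-05
Then change container volume by factor 1.5 (V_new/V_old).
Step 2:
                  E         J
  init        1.268   0.02898
  Δ       -0.002988  0.008964
  eq          1.265   0.03794
  solve Keq expr → x = 0.002988; check Q = 4.3180e-05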